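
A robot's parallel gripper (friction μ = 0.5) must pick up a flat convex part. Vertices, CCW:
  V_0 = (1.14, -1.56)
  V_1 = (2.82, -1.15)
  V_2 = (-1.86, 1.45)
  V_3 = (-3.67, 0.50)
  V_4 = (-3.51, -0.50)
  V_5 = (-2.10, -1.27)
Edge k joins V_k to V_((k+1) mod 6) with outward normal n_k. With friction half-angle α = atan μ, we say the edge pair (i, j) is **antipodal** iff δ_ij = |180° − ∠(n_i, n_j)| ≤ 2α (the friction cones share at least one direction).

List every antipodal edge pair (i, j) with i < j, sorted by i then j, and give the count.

count = 6; pairs: (0,1), (0,2), (1,3), (1,4), (1,5), (2,5)

α = atan 0.5 = 26.57°;  2α = 53.13°
n_0 = (+0.2371, -0.9715)
n_1 = (+0.4856, +0.8742)
n_2 = (-0.4647, +0.8854)
n_3 = (-0.9874, -0.1580)
n_4 = (-0.4793, -0.8777)
n_5 = (-0.0891, -0.9960)
  (0,1): δ = 42.77°  ✓
  (0,2): δ = 13.98°  ✓
  (0,3): δ = 85.38°  ·
  (0,4): δ = 137.65°  ·
  (0,5): δ = 161.17°  ·
  (1,2): δ = 123.25°  ·
  (1,3): δ = 51.86°  ✓
  (1,4): δ = 0.42°  ✓
  (1,5): δ = 23.94°  ✓
  (2,3): δ = 108.60°  ·
  (2,4): δ = 56.33°  ·
  (2,5): δ = 32.81°  ✓
  (3,4): δ = 127.73°  ·
  (3,5): δ = 104.20°  ·
  (4,5): δ = 156.48°  ·
antipodal pairs: 6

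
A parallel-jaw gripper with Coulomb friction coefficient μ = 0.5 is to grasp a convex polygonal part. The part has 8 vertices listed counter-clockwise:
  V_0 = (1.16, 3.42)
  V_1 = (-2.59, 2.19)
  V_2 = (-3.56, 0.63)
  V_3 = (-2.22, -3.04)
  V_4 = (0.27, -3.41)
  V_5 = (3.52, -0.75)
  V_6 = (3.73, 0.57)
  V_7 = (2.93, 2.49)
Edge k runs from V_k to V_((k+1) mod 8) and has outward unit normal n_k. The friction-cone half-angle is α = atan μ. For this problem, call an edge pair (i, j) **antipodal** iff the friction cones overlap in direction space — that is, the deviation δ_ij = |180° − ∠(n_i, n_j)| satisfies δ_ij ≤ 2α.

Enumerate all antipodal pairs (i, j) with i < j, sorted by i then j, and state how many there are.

α = atan 0.5 = 26.57°;  2α = 53.13°
n_0 = (-0.3117, +0.9502)
n_1 = (-0.8492, +0.5280)
n_2 = (-0.9393, -0.3430)
n_3 = (-0.1470, -0.9891)
n_4 = (+0.6334, -0.7739)
n_5 = (+0.9876, -0.1571)
n_6 = (+0.9231, +0.3846)
n_7 = (+0.4651, +0.8852)
  (0,1): δ = 140.03°  ·
  (0,2): δ = 88.10°  ·
  (0,3): δ = 26.61°  ✓
  (0,4): δ = 21.14°  ✓
  (0,5): δ = 62.80°  ·
  (0,6): δ = 94.46°  ·
  (0,7): δ = 134.12°  ·
  (1,2): δ = 128.07°  ·
  (1,3): δ = 66.58°  ·
  (1,4): δ = 18.83°  ✓
  (1,5): δ = 22.83°  ✓
  (1,6): δ = 54.49°  ·
  (1,7): δ = 94.15°  ·
  (2,3): δ = 118.51°  ·
  (2,4): δ = 70.76°  ·
  (2,5): δ = 29.10°  ✓
  (2,6): δ = 2.56°  ✓
  (2,7): δ = 42.22°  ✓
  (3,4): δ = 132.25°  ·
  (3,5): δ = 90.59°  ·
  (3,6): δ = 58.93°  ·
  (3,7): δ = 19.27°  ✓
  (4,5): δ = 138.34°  ·
  (4,6): δ = 106.68°  ·
  (4,7): δ = 67.02°  ·
  (5,6): δ = 148.34°  ·
  (5,7): δ = 108.68°  ·
  (6,7): δ = 140.34°  ·
antipodal pairs: 8

count = 8; pairs: (0,3), (0,4), (1,4), (1,5), (2,5), (2,6), (2,7), (3,7)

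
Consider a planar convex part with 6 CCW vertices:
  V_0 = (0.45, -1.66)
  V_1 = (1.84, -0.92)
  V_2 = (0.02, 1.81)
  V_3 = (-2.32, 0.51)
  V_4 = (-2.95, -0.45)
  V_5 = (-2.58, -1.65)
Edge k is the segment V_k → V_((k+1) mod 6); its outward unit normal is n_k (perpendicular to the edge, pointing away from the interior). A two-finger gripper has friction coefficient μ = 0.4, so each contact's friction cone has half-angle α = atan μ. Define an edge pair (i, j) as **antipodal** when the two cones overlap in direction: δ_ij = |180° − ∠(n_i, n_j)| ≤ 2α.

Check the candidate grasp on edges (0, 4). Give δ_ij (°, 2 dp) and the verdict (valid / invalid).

δ = 79.11°, invalid

α = atan 0.4 = 21.80°;  2α = 43.60°
edge 0: e_0 = (+1.39, +0.74);  n_0 = (+0.4699, -0.8827)
edge 4: e_4 = (+0.37, -1.20);  n_4 = (-0.9556, -0.2946)
∠(n_0, n_4) = 100.89°
δ = |180° − 100.89°| = 79.11°
79.11° > 2α = 43.60°  →  invalid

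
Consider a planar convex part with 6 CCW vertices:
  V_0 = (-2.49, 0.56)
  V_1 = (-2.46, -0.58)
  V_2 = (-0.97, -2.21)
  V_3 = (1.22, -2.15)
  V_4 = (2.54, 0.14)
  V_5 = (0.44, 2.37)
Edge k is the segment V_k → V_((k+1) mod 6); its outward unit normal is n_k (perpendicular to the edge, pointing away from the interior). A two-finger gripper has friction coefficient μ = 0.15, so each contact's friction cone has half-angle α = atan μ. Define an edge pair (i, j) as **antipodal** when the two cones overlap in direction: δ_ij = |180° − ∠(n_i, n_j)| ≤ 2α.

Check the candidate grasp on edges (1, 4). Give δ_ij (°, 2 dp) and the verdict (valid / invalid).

α = atan 0.15 = 8.53°;  2α = 17.06°
edge 1: e_1 = (+1.49, -1.63);  n_1 = (-0.7381, -0.6747)
edge 4: e_4 = (-2.10, +2.23);  n_4 = (+0.7280, +0.6856)
∠(n_1, n_4) = 179.15°
δ = |180° − 179.15°| = 0.85°
0.85° ≤ 2α = 17.06°  →  valid

δ = 0.85°, valid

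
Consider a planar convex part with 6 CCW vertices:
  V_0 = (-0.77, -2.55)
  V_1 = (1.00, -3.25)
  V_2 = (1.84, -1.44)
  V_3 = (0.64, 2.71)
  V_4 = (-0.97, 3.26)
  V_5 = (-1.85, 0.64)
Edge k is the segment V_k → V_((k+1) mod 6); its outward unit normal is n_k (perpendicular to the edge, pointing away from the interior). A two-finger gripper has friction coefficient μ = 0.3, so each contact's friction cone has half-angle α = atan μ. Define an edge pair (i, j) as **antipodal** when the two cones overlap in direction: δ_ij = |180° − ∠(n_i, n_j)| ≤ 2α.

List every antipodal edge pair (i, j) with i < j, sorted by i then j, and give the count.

α = atan 0.3 = 16.70°;  2α = 33.40°
n_0 = (-0.3678, -0.9299)
n_1 = (+0.9071, -0.4210)
n_2 = (+0.9606, +0.2778)
n_3 = (+0.3233, +0.9463)
n_4 = (-0.9480, +0.3184)
n_5 = (-0.9472, -0.3207)
  (0,1): δ = 93.32°  ·
  (0,2): δ = 52.29°  ·
  (0,3): δ = 2.72°  ✓
  (0,4): δ = 93.01°  ·
  (0,5): δ = 130.28°  ·
  (1,2): δ = 138.98°  ·
  (1,3): δ = 83.97°  ·
  (1,4): δ = 6.33°  ✓
  (1,5): δ = 43.60°  ·
  (2,3): δ = 124.99°  ·
  (2,4): δ = 34.69°  ·
  (2,5): δ = 2.58°  ✓
  (3,4): δ = 89.71°  ·
  (3,5): δ = 52.44°  ·
  (4,5): δ = 142.73°  ·
antipodal pairs: 3

count = 3; pairs: (0,3), (1,4), (2,5)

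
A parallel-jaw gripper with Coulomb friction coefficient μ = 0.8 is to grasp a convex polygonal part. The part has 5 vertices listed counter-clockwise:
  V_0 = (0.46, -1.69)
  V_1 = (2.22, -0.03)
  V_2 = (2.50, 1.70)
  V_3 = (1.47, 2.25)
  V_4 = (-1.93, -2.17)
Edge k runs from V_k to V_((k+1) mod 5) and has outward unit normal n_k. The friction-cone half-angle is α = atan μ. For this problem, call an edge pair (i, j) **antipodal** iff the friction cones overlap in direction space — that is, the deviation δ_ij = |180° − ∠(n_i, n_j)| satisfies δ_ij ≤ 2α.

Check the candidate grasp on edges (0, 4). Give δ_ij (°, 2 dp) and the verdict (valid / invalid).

δ = 148.03°, invalid

α = atan 0.8 = 38.66°;  2α = 77.32°
edge 0: e_0 = (+1.76, +1.66);  n_0 = (+0.6861, -0.7275)
edge 4: e_4 = (+2.39, +0.48);  n_4 = (+0.1969, -0.9804)
∠(n_0, n_4) = 31.97°
δ = |180° − 31.97°| = 148.03°
148.03° > 2α = 77.32°  →  invalid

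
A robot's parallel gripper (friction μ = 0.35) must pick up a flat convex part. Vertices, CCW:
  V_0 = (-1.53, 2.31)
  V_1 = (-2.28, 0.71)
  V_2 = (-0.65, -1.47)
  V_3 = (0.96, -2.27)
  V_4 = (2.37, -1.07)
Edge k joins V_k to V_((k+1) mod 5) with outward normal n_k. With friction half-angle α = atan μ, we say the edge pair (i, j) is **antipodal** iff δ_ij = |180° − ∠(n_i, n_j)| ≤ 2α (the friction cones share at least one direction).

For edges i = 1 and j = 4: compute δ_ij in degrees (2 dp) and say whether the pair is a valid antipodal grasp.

α = atan 0.35 = 19.29°;  2α = 38.58°
edge 1: e_1 = (+1.63, -2.18);  n_1 = (-0.8009, -0.5988)
edge 4: e_4 = (-3.90, +3.38);  n_4 = (+0.6549, +0.7557)
∠(n_1, n_4) = 167.70°
δ = |180° − 167.70°| = 12.30°
12.30° ≤ 2α = 38.58°  →  valid

δ = 12.30°, valid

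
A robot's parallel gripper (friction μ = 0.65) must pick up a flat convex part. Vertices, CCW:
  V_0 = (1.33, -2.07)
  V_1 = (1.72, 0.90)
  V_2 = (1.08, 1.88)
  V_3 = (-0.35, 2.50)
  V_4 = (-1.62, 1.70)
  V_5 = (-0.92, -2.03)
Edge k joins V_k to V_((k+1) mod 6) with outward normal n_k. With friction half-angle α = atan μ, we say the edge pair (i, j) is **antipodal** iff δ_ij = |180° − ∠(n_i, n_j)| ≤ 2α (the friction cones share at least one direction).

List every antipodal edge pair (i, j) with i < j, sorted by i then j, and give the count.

count = 7; pairs: (0,3), (0,4), (1,4), (1,5), (2,4), (2,5), (3,5)

α = atan 0.65 = 33.02°;  2α = 66.05°
n_0 = (+0.9915, -0.1302)
n_1 = (+0.8373, +0.5468)
n_2 = (+0.3978, +0.9175)
n_3 = (-0.5330, +0.8461)
n_4 = (-0.9828, -0.1844)
n_5 = (-0.0178, -0.9998)
  (0,1): δ = 139.37°  ·
  (0,2): δ = 105.96°  ·
  (0,3): δ = 50.31°  ✓
  (0,4): δ = 18.11°  ✓
  (0,5): δ = 96.46°  ·
  (1,2): δ = 146.59°  ·
  (1,3): δ = 90.94°  ·
  (1,4): δ = 22.52°  ✓
  (1,5): δ = 55.83°  ✓
  (2,3): δ = 124.35°  ·
  (2,4): δ = 55.93°  ✓
  (2,5): δ = 22.42°  ✓
  (3,4): δ = 111.58°  ·
  (3,5): δ = 33.23°  ✓
  (4,5): δ = 101.65°  ·
antipodal pairs: 7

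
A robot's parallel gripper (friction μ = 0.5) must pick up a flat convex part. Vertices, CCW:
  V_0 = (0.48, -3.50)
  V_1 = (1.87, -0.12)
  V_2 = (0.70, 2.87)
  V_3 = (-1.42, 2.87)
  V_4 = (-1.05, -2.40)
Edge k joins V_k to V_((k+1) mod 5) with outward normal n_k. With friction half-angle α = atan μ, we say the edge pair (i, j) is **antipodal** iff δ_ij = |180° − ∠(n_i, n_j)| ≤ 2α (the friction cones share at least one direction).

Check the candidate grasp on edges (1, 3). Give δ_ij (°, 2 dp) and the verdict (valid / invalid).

α = atan 0.5 = 26.57°;  2α = 53.13°
edge 1: e_1 = (-1.17, +2.99);  n_1 = (+0.9312, +0.3644)
edge 3: e_3 = (+0.37, -5.27);  n_3 = (-0.9975, -0.0700)
∠(n_1, n_3) = 162.65°
δ = |180° − 162.65°| = 17.35°
17.35° ≤ 2α = 53.13°  →  valid

δ = 17.35°, valid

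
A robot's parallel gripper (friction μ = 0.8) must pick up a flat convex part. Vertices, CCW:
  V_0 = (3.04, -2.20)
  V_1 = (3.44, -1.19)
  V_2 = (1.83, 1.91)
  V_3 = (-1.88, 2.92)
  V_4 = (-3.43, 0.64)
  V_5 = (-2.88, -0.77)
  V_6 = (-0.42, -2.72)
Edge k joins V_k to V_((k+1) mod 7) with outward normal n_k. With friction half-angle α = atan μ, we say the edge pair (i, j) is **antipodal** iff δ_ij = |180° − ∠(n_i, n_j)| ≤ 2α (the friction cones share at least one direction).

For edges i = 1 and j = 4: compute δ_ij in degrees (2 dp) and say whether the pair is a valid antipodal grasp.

α = atan 0.8 = 38.66°;  2α = 77.32°
edge 1: e_1 = (-1.61, +3.10);  n_1 = (+0.8875, +0.4609)
edge 4: e_4 = (+0.55, -1.41);  n_4 = (-0.9316, -0.3634)
∠(n_1, n_4) = 173.86°
δ = |180° − 173.86°| = 6.14°
6.14° ≤ 2α = 77.32°  →  valid

δ = 6.14°, valid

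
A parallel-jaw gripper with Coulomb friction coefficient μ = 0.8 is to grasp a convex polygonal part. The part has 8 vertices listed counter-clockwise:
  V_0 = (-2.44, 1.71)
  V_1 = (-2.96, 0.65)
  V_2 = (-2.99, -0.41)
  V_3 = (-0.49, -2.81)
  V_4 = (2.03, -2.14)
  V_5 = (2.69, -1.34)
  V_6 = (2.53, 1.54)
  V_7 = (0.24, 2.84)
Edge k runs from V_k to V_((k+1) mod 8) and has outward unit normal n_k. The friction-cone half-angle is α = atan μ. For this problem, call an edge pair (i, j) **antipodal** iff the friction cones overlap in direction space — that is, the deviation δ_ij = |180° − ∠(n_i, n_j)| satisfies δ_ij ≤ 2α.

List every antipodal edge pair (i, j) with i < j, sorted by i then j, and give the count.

count = 14; pairs: (0,3), (0,4), (0,5), (1,3), (1,4), (1,5), (1,6), (2,5), (2,6), (2,7), (3,6), (3,7), (4,7), (5,7)

α = atan 0.8 = 38.66°;  2α = 77.32°
n_0 = (-0.8978, +0.4404)
n_1 = (-0.9996, +0.0283)
n_2 = (-0.6925, -0.7214)
n_3 = (+0.2569, -0.9664)
n_4 = (+0.7714, -0.6364)
n_5 = (+0.9985, +0.0555)
n_6 = (+0.4937, +0.8696)
n_7 = (-0.3885, +0.9214)
  (0,1): δ = 155.49°  ·
  (0,2): δ = 107.70°  ·
  (0,3): δ = 48.98°  ✓
  (0,4): δ = 13.39°  ✓
  (0,5): δ = 29.31°  ✓
  (0,6): δ = 86.55°  ·
  (0,7): δ = 138.99°  ·
  (1,2): δ = 132.21°  ·
  (1,3): δ = 73.49°  ✓
  (1,4): δ = 37.90°  ✓
  (1,5): δ = 4.80°  ✓
  (1,6): δ = 62.04°  ✓
  (1,7): δ = 114.48°  ·
  (2,3): δ = 121.28°  ·
  (2,4): δ = 85.69°  ·
  (2,5): δ = 42.99°  ✓
  (2,6): δ = 14.25°  ✓
  (2,7): δ = 66.69°  ✓
  (3,4): δ = 144.41°  ·
  (3,5): δ = 101.71°  ·
  (3,6): δ = 44.47°  ✓
  (3,7): δ = 7.97°  ✓
  (4,5): δ = 137.30°  ·
  (4,6): δ = 80.06°  ·
  (4,7): δ = 27.62°  ✓
  (5,6): δ = 122.76°  ·
  (5,7): δ = 70.32°  ✓
  (6,7): δ = 127.55°  ·
antipodal pairs: 14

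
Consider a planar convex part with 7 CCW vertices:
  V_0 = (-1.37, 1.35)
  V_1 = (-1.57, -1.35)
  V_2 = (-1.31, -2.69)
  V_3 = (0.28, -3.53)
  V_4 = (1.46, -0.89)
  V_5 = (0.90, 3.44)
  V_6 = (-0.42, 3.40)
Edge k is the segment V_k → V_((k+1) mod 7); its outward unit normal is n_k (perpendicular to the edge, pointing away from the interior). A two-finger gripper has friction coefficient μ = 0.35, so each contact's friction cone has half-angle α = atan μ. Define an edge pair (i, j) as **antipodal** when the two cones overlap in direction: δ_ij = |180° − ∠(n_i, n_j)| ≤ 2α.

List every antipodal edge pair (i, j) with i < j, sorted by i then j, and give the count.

α = atan 0.35 = 19.29°;  2α = 38.58°
n_0 = (-0.9973, +0.0739)
n_1 = (-0.9817, -0.1905)
n_2 = (-0.4671, -0.8842)
n_3 = (+0.9130, -0.4081)
n_4 = (+0.9917, +0.1283)
n_5 = (-0.0303, +0.9995)
n_6 = (-0.9073, +0.4205)
  (0,1): δ = 164.78°  ·
  (0,2): δ = 113.61°  ·
  (0,3): δ = 19.85°  ✓
  (0,4): δ = 11.61°  ✓
  (0,5): δ = 95.97°  ·
  (0,6): δ = 159.37°  ·
  (1,2): δ = 128.83°  ·
  (1,3): δ = 35.06°  ✓
  (1,4): δ = 3.61°  ✓
  (1,5): δ = 80.76°  ·
  (1,6): δ = 144.16°  ·
  (2,3): δ = 86.24°  ·
  (2,4): δ = 54.78°  ·
  (2,5): δ = 29.58°  ✓
  (2,6): δ = 92.98°  ·
  (3,4): δ = 148.55°  ·
  (3,5): δ = 64.18°  ·
  (3,6): δ = 0.78°  ✓
  (4,5): δ = 95.63°  ·
  (4,6): δ = 32.23°  ✓
  (5,6): δ = 116.60°  ·
antipodal pairs: 7

count = 7; pairs: (0,3), (0,4), (1,3), (1,4), (2,5), (3,6), (4,6)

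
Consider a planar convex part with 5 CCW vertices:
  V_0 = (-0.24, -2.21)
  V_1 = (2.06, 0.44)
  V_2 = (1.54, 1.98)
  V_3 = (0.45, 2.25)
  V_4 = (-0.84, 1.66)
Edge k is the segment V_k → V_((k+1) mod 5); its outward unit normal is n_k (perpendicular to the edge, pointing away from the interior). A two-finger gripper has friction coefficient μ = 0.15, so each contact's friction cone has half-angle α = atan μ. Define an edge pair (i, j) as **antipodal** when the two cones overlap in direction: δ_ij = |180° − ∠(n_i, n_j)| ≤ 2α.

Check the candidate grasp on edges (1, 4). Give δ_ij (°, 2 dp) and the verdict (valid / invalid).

δ = 9.84°, valid

α = atan 0.15 = 8.53°;  2α = 17.06°
edge 1: e_1 = (-0.52, +1.54);  n_1 = (+0.9474, +0.3199)
edge 4: e_4 = (+0.60, -3.87);  n_4 = (-0.9882, -0.1532)
∠(n_1, n_4) = 170.16°
δ = |180° − 170.16°| = 9.84°
9.84° ≤ 2α = 17.06°  →  valid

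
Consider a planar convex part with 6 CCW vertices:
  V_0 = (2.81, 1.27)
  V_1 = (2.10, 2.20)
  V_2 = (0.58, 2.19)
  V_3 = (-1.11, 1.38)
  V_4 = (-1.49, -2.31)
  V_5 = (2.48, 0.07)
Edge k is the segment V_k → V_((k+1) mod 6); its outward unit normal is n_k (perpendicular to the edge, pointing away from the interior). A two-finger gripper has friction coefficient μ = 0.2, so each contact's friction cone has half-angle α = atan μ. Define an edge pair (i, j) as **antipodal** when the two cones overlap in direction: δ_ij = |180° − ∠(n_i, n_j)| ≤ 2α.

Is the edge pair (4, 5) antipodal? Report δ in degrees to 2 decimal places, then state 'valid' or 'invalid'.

δ = 136.32°, invalid

α = atan 0.2 = 11.31°;  2α = 22.62°
edge 4: e_4 = (+3.97, +2.38);  n_4 = (+0.5142, -0.8577)
edge 5: e_5 = (+0.33, +1.20);  n_5 = (+0.9642, -0.2652)
∠(n_4, n_5) = 43.68°
δ = |180° − 43.68°| = 136.32°
136.32° > 2α = 22.62°  →  invalid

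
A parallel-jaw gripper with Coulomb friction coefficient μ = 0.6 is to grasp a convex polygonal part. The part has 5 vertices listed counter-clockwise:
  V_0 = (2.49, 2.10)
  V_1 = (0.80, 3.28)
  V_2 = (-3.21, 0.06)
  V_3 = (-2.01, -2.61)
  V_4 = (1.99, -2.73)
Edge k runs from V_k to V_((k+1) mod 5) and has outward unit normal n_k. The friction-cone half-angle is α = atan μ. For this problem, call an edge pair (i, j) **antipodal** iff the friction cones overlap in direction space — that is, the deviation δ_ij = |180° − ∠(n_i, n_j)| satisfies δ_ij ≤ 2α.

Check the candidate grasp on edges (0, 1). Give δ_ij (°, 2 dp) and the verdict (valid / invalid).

α = atan 0.6 = 30.96°;  2α = 61.93°
edge 0: e_0 = (-1.69, +1.18);  n_0 = (+0.5725, +0.8199)
edge 1: e_1 = (-4.01, -3.22);  n_1 = (-0.6261, +0.7797)
∠(n_0, n_1) = 73.69°
δ = |180° − 73.69°| = 106.31°
106.31° > 2α = 61.93°  →  invalid

δ = 106.31°, invalid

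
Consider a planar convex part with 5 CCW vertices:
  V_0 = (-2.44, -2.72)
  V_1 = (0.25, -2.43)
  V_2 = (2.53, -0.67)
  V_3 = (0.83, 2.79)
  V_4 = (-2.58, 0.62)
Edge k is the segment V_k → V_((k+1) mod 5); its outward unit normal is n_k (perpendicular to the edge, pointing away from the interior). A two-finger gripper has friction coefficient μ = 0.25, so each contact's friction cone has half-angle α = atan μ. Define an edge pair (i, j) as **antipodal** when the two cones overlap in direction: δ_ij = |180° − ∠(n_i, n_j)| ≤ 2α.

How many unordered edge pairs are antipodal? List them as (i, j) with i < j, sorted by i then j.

α = atan 0.25 = 14.04°;  2α = 28.07°
n_0 = (+0.1072, -0.9942)
n_1 = (+0.6111, -0.7916)
n_2 = (+0.8975, +0.4410)
n_3 = (-0.5369, +0.8437)
n_4 = (-0.9991, -0.0419)
  (0,1): δ = 148.49°  ·
  (0,2): δ = 69.99°  ·
  (0,3): δ = 26.32°  ✓
  (0,4): δ = 86.25°  ·
  (1,2): δ = 101.50°  ·
  (1,3): δ = 5.19°  ✓
  (1,4): δ = 54.73°  ·
  (2,3): δ = 83.70°  ·
  (2,4): δ = 23.77°  ✓
  (3,4): δ = 120.07°  ·
antipodal pairs: 3

count = 3; pairs: (0,3), (1,3), (2,4)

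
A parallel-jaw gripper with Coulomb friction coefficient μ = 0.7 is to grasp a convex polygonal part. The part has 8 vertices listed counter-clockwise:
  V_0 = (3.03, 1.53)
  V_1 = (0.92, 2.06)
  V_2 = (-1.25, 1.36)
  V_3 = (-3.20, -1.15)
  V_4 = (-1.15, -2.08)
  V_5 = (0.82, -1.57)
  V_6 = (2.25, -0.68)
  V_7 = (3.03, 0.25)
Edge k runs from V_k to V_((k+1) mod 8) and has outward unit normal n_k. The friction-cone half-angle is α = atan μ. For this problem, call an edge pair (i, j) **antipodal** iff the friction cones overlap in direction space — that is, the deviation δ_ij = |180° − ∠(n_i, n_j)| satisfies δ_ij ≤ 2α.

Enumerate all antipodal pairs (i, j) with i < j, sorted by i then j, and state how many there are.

count = 13; pairs: (0,3), (0,4), (0,5), (0,6), (1,3), (1,4), (1,5), (1,6), (2,4), (2,5), (2,6), (2,7), (3,7)

α = atan 0.7 = 34.99°;  2α = 69.98°
n_0 = (+0.2436, +0.9699)
n_1 = (-0.3070, +0.9517)
n_2 = (-0.7897, +0.6135)
n_3 = (-0.4131, -0.9107)
n_4 = (+0.2506, -0.9681)
n_5 = (+0.5284, -0.8490)
n_6 = (+0.7662, -0.6426)
n_7 = (+1.0000, -0.0000)
  (0,1): δ = 148.02°  ·
  (0,2): δ = 113.74°  ·
  (0,3): δ = 10.30°  ✓
  (0,4): δ = 28.61°  ✓
  (0,5): δ = 46.00°  ✓
  (0,6): δ = 64.11°  ✓
  (0,7): δ = 104.10°  ·
  (1,2): δ = 145.72°  ·
  (1,3): δ = 42.28°  ✓
  (1,4): δ = 3.36°  ✓
  (1,5): δ = 14.02°  ✓
  (1,6): δ = 32.13°  ✓
  (1,7): δ = 72.12°  ·
  (2,3): δ = 76.56°  ·
  (2,4): δ = 37.64°  ✓
  (2,5): δ = 20.26°  ✓
  (2,6): δ = 2.14°  ✓
  (2,7): δ = 37.84°  ✓
  (3,4): δ = 141.08°  ·
  (3,5): δ = 123.70°  ·
  (3,6): δ = 105.59°  ·
  (3,7): δ = 65.60°  ✓
  (4,5): δ = 162.62°  ·
  (4,6): δ = 144.50°  ·
  (4,7): δ = 104.51°  ·
  (5,6): δ = 161.88°  ·
  (5,7): δ = 121.90°  ·
  (6,7): δ = 140.01°  ·
antipodal pairs: 13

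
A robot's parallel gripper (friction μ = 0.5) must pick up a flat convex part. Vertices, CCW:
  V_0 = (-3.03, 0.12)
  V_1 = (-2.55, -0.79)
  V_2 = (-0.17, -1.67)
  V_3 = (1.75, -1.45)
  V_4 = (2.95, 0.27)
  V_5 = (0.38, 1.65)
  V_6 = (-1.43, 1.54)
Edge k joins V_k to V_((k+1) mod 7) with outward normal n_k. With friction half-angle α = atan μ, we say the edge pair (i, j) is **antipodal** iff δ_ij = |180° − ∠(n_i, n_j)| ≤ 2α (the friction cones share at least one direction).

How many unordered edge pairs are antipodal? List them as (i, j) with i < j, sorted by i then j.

α = atan 0.5 = 26.57°;  2α = 53.13°
n_0 = (-0.8845, -0.4665)
n_1 = (-0.3468, -0.9379)
n_2 = (+0.1138, -0.9935)
n_3 = (+0.8201, -0.5722)
n_4 = (+0.4731, +0.8810)
n_5 = (-0.0607, +0.9982)
n_6 = (-0.6638, +0.7479)
  (0,1): δ = 138.10°  ·
  (0,2): δ = 111.27°  ·
  (0,3): δ = 62.71°  ·
  (0,4): δ = 33.96°  ✓
  (0,5): δ = 65.67°  ·
  (0,6): δ = 103.78°  ·
  (1,2): δ = 153.17°  ·
  (1,3): δ = 104.61°  ·
  (1,4): δ = 7.94°  ✓
  (1,5): δ = 23.77°  ✓
  (1,6): δ = 61.88°  ·
  (2,3): δ = 131.44°  ·
  (2,4): δ = 34.77°  ✓
  (2,5): δ = 3.06°  ✓
  (2,6): δ = 35.05°  ✓
  (3,4): δ = 83.33°  ·
  (3,5): δ = 51.62°  ✓
  (3,6): δ = 13.51°  ✓
  (4,5): δ = 148.29°  ·
  (4,6): δ = 110.18°  ·
  (5,6): δ = 141.89°  ·
antipodal pairs: 8

count = 8; pairs: (0,4), (1,4), (1,5), (2,4), (2,5), (2,6), (3,5), (3,6)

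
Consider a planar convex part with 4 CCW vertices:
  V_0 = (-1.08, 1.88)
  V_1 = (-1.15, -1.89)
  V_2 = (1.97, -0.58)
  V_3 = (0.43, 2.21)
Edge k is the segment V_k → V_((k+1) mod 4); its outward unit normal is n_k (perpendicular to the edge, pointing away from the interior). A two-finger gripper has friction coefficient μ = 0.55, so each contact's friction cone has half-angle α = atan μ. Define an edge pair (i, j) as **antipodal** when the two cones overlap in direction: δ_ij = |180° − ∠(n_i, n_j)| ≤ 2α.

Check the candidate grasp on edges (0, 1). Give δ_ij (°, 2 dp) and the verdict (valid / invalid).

δ = 66.16°, invalid

α = atan 0.55 = 28.81°;  2α = 57.62°
edge 0: e_0 = (-0.07, -3.77);  n_0 = (-0.9998, +0.0186)
edge 1: e_1 = (+3.12, +1.31);  n_1 = (+0.3871, -0.9220)
∠(n_0, n_1) = 113.84°
δ = |180° − 113.84°| = 66.16°
66.16° > 2α = 57.62°  →  invalid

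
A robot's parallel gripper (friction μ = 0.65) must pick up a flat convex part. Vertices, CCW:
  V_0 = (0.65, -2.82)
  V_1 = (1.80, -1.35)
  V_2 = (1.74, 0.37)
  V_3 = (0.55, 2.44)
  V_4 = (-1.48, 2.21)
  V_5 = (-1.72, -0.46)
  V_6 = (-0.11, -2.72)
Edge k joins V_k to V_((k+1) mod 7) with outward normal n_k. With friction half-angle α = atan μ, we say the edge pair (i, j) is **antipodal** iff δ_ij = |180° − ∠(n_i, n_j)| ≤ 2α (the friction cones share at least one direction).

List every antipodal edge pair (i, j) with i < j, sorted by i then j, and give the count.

count = 9; pairs: (0,3), (0,4), (1,4), (1,5), (2,4), (2,5), (2,6), (3,5), (3,6)

α = atan 0.65 = 33.02°;  2α = 66.05°
n_0 = (+0.7876, -0.6162)
n_1 = (+0.9994, +0.0349)
n_2 = (+0.8670, +0.4984)
n_3 = (-0.1126, +0.9936)
n_4 = (-0.9960, +0.0895)
n_5 = (-0.8145, -0.5802)
n_6 = (-0.1305, -0.9915)
  (0,1): δ = 139.97°  ·
  (0,2): δ = 112.07°  ·
  (0,3): δ = 45.50°  ✓
  (0,4): δ = 32.90°  ✓
  (0,5): δ = 73.50°  ·
  (0,6): δ = 120.54°  ·
  (1,2): δ = 152.10°  ·
  (1,3): δ = 85.53°  ·
  (1,4): δ = 7.13°  ✓
  (1,5): δ = 33.47°  ✓
  (1,6): δ = 80.51°  ·
  (2,3): δ = 113.43°  ·
  (2,4): δ = 35.03°  ✓
  (2,5): δ = 5.57°  ✓
  (2,6): δ = 52.61°  ✓
  (3,4): δ = 101.60°  ·
  (3,5): δ = 61.00°  ✓
  (3,6): δ = 13.96°  ✓
  (4,5): δ = 139.40°  ·
  (4,6): δ = 92.36°  ·
  (5,6): δ = 132.96°  ·
antipodal pairs: 9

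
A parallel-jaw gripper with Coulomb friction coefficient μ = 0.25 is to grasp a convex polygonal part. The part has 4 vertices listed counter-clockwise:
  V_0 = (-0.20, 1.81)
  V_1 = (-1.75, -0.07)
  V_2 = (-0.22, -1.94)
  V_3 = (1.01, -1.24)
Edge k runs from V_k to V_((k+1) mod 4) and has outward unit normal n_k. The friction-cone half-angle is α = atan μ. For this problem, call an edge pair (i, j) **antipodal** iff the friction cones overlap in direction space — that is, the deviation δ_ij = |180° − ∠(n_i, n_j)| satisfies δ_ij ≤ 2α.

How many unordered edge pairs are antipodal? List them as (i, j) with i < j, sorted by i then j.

count = 2; pairs: (0,2), (1,3)

α = atan 0.25 = 14.04°;  2α = 28.07°
n_0 = (-0.7716, +0.6361)
n_1 = (-0.7740, -0.6332)
n_2 = (+0.4946, -0.8691)
n_3 = (+0.9295, +0.3688)
  (0,1): δ = 101.21°  ·
  (0,2): δ = 20.85°  ✓
  (0,3): δ = 61.14°  ·
  (1,2): δ = 99.64°  ·
  (1,3): δ = 17.65°  ✓
  (2,3): δ = 98.01°  ·
antipodal pairs: 2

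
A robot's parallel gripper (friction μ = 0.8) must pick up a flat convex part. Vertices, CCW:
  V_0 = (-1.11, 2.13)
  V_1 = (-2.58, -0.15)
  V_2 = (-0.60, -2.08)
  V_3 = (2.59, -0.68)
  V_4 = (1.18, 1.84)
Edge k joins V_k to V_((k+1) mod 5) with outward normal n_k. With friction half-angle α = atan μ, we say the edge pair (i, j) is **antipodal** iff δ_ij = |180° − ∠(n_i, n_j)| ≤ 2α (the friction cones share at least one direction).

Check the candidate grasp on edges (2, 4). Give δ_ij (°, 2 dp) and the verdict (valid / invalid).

δ = 30.91°, valid

α = atan 0.8 = 38.66°;  2α = 77.32°
edge 2: e_2 = (+3.19, +1.40);  n_2 = (+0.4019, -0.9157)
edge 4: e_4 = (-2.29, +0.29);  n_4 = (+0.1256, +0.9921)
∠(n_2, n_4) = 149.09°
δ = |180° − 149.09°| = 30.91°
30.91° ≤ 2α = 77.32°  →  valid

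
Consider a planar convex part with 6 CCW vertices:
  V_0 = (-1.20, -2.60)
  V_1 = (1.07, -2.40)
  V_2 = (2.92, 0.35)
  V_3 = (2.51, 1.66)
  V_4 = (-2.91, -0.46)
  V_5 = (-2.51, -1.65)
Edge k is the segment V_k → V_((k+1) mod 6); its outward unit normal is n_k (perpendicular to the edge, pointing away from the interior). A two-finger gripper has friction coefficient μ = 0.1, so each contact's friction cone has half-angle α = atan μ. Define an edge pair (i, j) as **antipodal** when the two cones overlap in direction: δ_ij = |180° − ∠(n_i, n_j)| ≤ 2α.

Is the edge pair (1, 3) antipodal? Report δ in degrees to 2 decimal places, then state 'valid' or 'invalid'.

α = atan 0.1 = 5.71°;  2α = 11.42°
edge 1: e_1 = (+1.85, +2.75);  n_1 = (+0.8297, -0.5582)
edge 3: e_3 = (-5.42, -2.12);  n_3 = (-0.3643, +0.9313)
∠(n_1, n_3) = 145.29°
δ = |180° − 145.29°| = 34.71°
34.71° > 2α = 11.42°  →  invalid

δ = 34.71°, invalid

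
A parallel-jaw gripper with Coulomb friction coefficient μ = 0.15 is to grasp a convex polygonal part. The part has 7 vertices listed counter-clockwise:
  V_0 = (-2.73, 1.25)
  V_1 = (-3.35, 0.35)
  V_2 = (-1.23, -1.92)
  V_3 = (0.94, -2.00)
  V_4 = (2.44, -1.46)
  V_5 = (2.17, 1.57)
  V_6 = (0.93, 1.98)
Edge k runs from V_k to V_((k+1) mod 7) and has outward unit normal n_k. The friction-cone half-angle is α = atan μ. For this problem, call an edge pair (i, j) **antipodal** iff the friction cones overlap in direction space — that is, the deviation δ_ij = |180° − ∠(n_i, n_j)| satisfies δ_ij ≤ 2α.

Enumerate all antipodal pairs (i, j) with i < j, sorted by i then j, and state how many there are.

count = 3; pairs: (2,5), (2,6), (3,6)

α = atan 0.15 = 8.53°;  2α = 17.06°
n_0 = (-0.8235, +0.5673)
n_1 = (-0.7308, -0.6825)
n_2 = (-0.0368, -0.9993)
n_3 = (+0.3387, -0.9409)
n_4 = (+0.9961, +0.0888)
n_5 = (+0.3139, +0.9494)
n_6 = (-0.1956, +0.9807)
  (0,1): δ = 102.39°  ·
  (0,2): δ = 57.55°  ·
  (0,3): δ = 35.64°  ·
  (0,4): δ = 39.65°  ·
  (0,5): δ = 106.27°  ·
  (0,6): δ = 135.84°  ·
  (1,2): δ = 135.15°  ·
  (1,3): δ = 113.24°  ·
  (1,4): δ = 37.95°  ·
  (1,5): δ = 28.66°  ·
  (1,6): δ = 58.24°  ·
  (2,3): δ = 158.09°  ·
  (2,4): δ = 82.80°  ·
  (2,5): δ = 16.18°  ✓
  (2,6): δ = 13.39°  ✓
  (3,4): δ = 104.71°  ·
  (3,5): δ = 38.10°  ·
  (3,6): δ = 8.52°  ✓
  (4,5): δ = 113.39°  ·
  (4,6): δ = 83.81°  ·
  (5,6): δ = 150.42°  ·
antipodal pairs: 3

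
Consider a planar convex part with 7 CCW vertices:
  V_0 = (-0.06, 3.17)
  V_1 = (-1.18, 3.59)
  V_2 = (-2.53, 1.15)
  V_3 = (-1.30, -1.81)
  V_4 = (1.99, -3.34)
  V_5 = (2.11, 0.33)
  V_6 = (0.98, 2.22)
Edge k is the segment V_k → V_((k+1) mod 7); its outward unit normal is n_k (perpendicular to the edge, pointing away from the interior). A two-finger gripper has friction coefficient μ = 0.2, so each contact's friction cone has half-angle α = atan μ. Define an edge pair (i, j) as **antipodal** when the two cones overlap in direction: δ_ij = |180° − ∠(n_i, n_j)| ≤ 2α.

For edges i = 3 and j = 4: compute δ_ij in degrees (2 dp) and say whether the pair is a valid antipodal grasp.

δ = 66.93°, invalid

α = atan 0.2 = 11.31°;  2α = 22.62°
edge 3: e_3 = (+3.29, -1.53);  n_3 = (-0.4217, -0.9067)
edge 4: e_4 = (+0.12, +3.67);  n_4 = (+0.9995, -0.0327)
∠(n_3, n_4) = 113.07°
δ = |180° − 113.07°| = 66.93°
66.93° > 2α = 22.62°  →  invalid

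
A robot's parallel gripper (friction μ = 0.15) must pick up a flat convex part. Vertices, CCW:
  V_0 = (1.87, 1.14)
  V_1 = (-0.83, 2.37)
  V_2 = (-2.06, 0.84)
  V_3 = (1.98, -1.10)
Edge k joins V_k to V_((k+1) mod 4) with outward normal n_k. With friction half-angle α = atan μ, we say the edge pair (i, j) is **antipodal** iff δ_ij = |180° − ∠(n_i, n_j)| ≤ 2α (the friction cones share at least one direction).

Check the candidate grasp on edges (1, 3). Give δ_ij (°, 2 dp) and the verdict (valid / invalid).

α = atan 0.15 = 8.53°;  2α = 17.06°
edge 1: e_1 = (-1.23, -1.53);  n_1 = (-0.7794, +0.6266)
edge 3: e_3 = (-0.11, +2.24);  n_3 = (+0.9988, +0.0490)
∠(n_1, n_3) = 138.39°
δ = |180° − 138.39°| = 41.61°
41.61° > 2α = 17.06°  →  invalid

δ = 41.61°, invalid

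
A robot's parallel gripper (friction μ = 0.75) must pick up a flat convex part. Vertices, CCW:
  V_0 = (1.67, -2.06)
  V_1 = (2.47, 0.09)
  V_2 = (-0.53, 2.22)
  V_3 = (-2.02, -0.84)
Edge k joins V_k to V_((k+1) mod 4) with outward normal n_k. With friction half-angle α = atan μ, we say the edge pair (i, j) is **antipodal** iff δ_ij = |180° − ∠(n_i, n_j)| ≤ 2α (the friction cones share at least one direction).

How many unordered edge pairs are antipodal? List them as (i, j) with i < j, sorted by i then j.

count = 2; pairs: (0,2), (1,3)

α = atan 0.75 = 36.87°;  2α = 73.74°
n_0 = (+0.9372, -0.3487)
n_1 = (+0.5789, +0.8154)
n_2 = (-0.8991, +0.4378)
n_3 = (-0.3139, -0.9495)
  (0,1): δ = 104.96°  ·
  (0,2): δ = 5.55°  ✓
  (0,3): δ = 92.11°  ·
  (1,2): δ = 80.59°  ·
  (1,3): δ = 17.08°  ✓
  (2,3): δ = 82.33°  ·
antipodal pairs: 2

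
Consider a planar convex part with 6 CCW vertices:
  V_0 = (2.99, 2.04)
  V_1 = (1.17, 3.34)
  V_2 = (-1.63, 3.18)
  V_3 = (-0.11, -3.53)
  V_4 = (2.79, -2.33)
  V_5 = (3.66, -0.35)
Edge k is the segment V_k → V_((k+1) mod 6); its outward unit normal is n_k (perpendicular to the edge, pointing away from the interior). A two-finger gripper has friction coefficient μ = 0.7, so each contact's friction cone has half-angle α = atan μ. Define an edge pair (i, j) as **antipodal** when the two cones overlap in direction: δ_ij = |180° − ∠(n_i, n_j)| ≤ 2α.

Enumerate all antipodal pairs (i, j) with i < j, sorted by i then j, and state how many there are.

α = atan 0.7 = 34.99°;  2α = 69.98°
n_0 = (+0.5812, +0.8137)
n_1 = (-0.0570, +0.9984)
n_2 = (-0.9753, -0.2209)
n_3 = (+0.3824, -0.9240)
n_4 = (+0.9155, -0.4023)
n_5 = (+0.9629, +0.2699)
  (0,1): δ = 141.19°  ·
  (0,2): δ = 41.70°  ✓
  (0,3): δ = 58.02°  ✓
  (0,4): δ = 101.82°  ·
  (0,5): δ = 141.20°  ·
  (1,2): δ = 80.51°  ·
  (1,3): δ = 19.21°  ✓
  (1,4): δ = 63.01°  ✓
  (1,5): δ = 102.39°  ·
  (2,3): δ = 80.28°  ·
  (2,4): δ = 36.48°  ✓
  (2,5): δ = 2.90°  ✓
  (3,4): δ = 136.20°  ·
  (3,5): δ = 96.82°  ·
  (4,5): δ = 140.62°  ·
antipodal pairs: 6

count = 6; pairs: (0,2), (0,3), (1,3), (1,4), (2,4), (2,5)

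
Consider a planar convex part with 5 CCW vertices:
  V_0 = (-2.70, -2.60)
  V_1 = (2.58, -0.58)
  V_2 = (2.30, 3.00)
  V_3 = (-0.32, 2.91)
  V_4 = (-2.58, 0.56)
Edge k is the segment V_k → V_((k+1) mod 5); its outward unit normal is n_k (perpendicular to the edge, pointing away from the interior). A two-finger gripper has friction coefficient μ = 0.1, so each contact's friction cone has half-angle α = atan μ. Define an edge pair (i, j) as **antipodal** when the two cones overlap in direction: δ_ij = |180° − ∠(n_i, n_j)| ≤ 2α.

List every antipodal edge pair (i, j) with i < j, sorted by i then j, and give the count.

α = atan 0.1 = 5.71°;  2α = 11.42°
n_0 = (+0.3573, -0.9340)
n_1 = (+0.9970, +0.0780)
n_2 = (-0.0343, +0.9994)
n_3 = (-0.7208, +0.6932)
n_4 = (-0.9993, +0.0379)
  (0,1): δ = 106.46°  ·
  (0,2): δ = 18.97°  ·
  (0,3): δ = 25.18°  ·
  (0,4): δ = 66.89°  ·
  (1,2): δ = 92.50°  ·
  (1,3): δ = 48.35°  ·
  (1,4): δ = 6.65°  ✓
  (2,3): δ = 135.85°  ·
  (2,4): δ = 94.14°  ·
  (3,4): δ = 138.29°  ·
antipodal pairs: 1

count = 1; pairs: (1,4)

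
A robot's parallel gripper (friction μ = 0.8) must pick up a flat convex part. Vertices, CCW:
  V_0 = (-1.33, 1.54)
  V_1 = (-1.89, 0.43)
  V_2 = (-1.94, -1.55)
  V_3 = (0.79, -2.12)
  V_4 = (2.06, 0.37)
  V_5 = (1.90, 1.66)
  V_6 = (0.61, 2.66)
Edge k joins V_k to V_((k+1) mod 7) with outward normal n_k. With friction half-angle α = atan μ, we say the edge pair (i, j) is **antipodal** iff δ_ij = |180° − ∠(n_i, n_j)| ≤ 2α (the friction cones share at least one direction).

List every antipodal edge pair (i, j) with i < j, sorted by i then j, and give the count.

count = 11; pairs: (0,2), (0,3), (0,4), (1,3), (1,4), (1,5), (2,4), (2,5), (2,6), (3,6), (4,6)

α = atan 0.8 = 38.66°;  2α = 77.32°
n_0 = (-0.8928, +0.4504)
n_1 = (-0.9997, +0.0252)
n_2 = (-0.2044, -0.9789)
n_3 = (+0.8908, -0.4544)
n_4 = (+0.9924, +0.1231)
n_5 = (+0.6127, +0.7903)
n_6 = (-0.5000, +0.8660)
  (0,1): δ = 154.68°  ·
  (0,2): δ = 75.02°  ✓
  (0,3): δ = 0.25°  ✓
  (0,4): δ = 33.84°  ✓
  (0,5): δ = 78.99°  ·
  (0,6): δ = 146.77°  ·
  (1,2): δ = 100.35°  ·
  (1,3): δ = 25.58°  ✓
  (1,4): δ = 8.52°  ✓
  (1,5): δ = 53.66°  ✓
  (1,6): δ = 121.45°  ·
  (2,3): δ = 105.23°  ·
  (2,4): δ = 71.14°  ✓
  (2,5): δ = 25.99°  ✓
  (2,6): δ = 41.79°  ✓
  (3,4): δ = 145.91°  ·
  (3,5): δ = 100.76°  ·
  (3,6): δ = 32.98°  ✓
  (4,5): δ = 134.85°  ·
  (4,6): δ = 67.07°  ✓
  (5,6): δ = 112.22°  ·
antipodal pairs: 11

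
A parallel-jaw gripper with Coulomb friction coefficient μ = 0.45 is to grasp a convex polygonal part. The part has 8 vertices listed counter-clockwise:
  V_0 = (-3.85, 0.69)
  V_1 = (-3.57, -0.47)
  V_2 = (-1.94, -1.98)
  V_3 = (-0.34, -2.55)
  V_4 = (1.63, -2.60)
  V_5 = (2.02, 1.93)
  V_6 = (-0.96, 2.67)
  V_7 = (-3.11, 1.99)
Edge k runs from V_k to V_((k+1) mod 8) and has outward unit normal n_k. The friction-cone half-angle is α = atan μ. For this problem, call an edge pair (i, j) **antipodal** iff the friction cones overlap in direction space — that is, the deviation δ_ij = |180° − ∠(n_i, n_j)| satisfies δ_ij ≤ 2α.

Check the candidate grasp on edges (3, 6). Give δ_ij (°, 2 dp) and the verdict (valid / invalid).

δ = 19.00°, valid

α = atan 0.45 = 24.23°;  2α = 48.46°
edge 3: e_3 = (+1.97, -0.05);  n_3 = (-0.0254, -0.9997)
edge 6: e_6 = (-2.15, -0.68);  n_6 = (-0.3016, +0.9534)
∠(n_3, n_6) = 161.00°
δ = |180° − 161.00°| = 19.00°
19.00° ≤ 2α = 48.46°  →  valid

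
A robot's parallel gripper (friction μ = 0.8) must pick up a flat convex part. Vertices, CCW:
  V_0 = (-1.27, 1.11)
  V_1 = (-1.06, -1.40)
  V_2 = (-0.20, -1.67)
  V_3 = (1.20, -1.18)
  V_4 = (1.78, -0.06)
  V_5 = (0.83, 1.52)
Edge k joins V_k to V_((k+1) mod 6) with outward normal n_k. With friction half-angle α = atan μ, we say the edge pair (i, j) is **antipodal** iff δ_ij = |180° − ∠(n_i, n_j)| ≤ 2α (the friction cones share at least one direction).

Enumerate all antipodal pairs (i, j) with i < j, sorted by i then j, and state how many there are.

α = atan 0.8 = 38.66°;  2α = 77.32°
n_0 = (-0.9965, -0.0834)
n_1 = (-0.2995, -0.9541)
n_2 = (+0.3304, -0.9439)
n_3 = (+0.8880, -0.4599)
n_4 = (+0.8570, +0.5153)
n_5 = (-0.1916, +0.9815)
  (0,1): δ = 112.21°  ·
  (0,2): δ = 75.49°  ✓
  (0,3): δ = 32.16°  ✓
  (0,4): δ = 26.23°  ✓
  (0,5): δ = 96.26°  ·
  (1,2): δ = 143.28°  ·
  (1,3): δ = 99.95°  ·
  (1,4): δ = 41.55°  ✓
  (1,5): δ = 28.48°  ✓
  (2,3): δ = 136.67°  ·
  (2,4): δ = 78.27°  ·
  (2,5): δ = 8.24°  ✓
  (3,4): δ = 121.61°  ·
  (3,5): δ = 51.57°  ✓
  (4,5): δ = 109.97°  ·
antipodal pairs: 7

count = 7; pairs: (0,2), (0,3), (0,4), (1,4), (1,5), (2,5), (3,5)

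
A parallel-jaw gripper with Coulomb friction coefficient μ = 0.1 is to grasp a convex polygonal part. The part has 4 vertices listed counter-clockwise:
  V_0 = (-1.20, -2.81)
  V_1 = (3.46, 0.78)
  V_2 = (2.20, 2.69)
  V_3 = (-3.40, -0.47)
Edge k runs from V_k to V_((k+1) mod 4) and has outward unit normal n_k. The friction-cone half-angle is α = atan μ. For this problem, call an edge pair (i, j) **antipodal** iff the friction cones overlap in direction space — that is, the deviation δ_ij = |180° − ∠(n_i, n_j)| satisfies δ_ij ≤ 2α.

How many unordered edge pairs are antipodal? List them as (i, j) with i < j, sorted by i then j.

α = atan 0.1 = 5.71°;  2α = 11.42°
n_0 = (+0.6103, -0.7922)
n_1 = (+0.8347, +0.5507)
n_2 = (-0.4914, +0.8709)
n_3 = (-0.7286, -0.6850)
  (0,1): δ = 94.20°  ·
  (0,2): δ = 8.17°  ✓
  (0,3): δ = 95.62°  ·
  (1,2): δ = 93.98°  ·
  (1,3): δ = 9.82°  ✓
  (2,3): δ = 76.20°  ·
antipodal pairs: 2

count = 2; pairs: (0,2), (1,3)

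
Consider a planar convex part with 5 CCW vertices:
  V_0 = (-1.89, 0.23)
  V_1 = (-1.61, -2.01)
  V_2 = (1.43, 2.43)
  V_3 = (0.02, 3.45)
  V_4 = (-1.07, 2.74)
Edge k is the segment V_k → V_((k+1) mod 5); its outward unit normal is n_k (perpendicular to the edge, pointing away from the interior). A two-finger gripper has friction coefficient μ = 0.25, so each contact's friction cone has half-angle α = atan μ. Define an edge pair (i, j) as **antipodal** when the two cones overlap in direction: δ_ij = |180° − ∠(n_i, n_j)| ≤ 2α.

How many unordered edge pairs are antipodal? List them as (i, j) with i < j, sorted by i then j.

count = 2; pairs: (1,3), (1,4)

α = atan 0.25 = 14.04°;  2α = 28.07°
n_0 = (-0.9923, -0.1240)
n_1 = (+0.8251, -0.5650)
n_2 = (+0.5861, +0.8102)
n_3 = (-0.5458, +0.8379)
n_4 = (-0.9506, +0.3105)
  (0,1): δ = 41.52°  ·
  (0,2): δ = 46.99°  ·
  (0,3): δ = 115.95°  ·
  (0,4): δ = 154.78°  ·
  (1,2): δ = 91.48°  ·
  (1,3): δ = 22.52°  ✓
  (1,4): δ = 16.31°  ✓
  (2,3): δ = 111.04°  ·
  (2,4): δ = 72.21°  ·
  (3,4): δ = 141.17°  ·
antipodal pairs: 2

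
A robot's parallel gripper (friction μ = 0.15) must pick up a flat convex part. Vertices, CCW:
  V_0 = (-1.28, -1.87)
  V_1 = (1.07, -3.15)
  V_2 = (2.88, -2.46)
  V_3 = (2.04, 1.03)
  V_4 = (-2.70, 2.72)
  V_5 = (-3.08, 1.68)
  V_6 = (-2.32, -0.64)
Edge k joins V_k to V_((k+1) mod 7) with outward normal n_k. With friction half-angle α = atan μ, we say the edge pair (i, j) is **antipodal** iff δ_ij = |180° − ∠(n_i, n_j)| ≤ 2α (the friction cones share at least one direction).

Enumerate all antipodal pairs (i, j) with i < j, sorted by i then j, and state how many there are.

α = atan 0.15 = 8.53°;  2α = 17.06°
n_0 = (-0.4783, -0.8782)
n_1 = (+0.3562, -0.9344)
n_2 = (+0.9722, +0.2340)
n_3 = (+0.3358, +0.9419)
n_4 = (-0.9393, +0.3432)
n_5 = (-0.9503, -0.3113)
n_6 = (-0.7636, -0.6457)
  (0,1): δ = 130.56°  ·
  (0,2): δ = 47.89°  ·
  (0,3): δ = 8.95°  ✓
  (0,4): δ = 98.50°  ·
  (0,5): δ = 136.71°  ·
  (0,6): δ = 158.79°  ·
  (1,2): δ = 97.33°  ·
  (1,3): δ = 40.49°  ·
  (1,4): δ = 49.06°  ·
  (1,5): δ = 87.27°  ·
  (1,6): δ = 109.35°  ·
  (2,3): δ = 123.16°  ·
  (2,4): δ = 33.60°  ·
  (2,5): δ = 4.61°  ✓
  (2,6): δ = 26.68°  ·
  (3,4): δ = 90.45°  ·
  (3,5): δ = 52.24°  ·
  (3,6): δ = 30.16°  ·
  (4,5): δ = 141.79°  ·
  (4,6): δ = 119.71°  ·
  (5,6): δ = 157.92°  ·
antipodal pairs: 2

count = 2; pairs: (0,3), (2,5)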